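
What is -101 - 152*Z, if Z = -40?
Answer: 5979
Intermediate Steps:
-101 - 152*Z = -101 - 152*(-40) = -101 + 6080 = 5979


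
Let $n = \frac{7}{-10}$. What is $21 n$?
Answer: $- \frac{147}{10} \approx -14.7$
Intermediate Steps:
$n = - \frac{7}{10}$ ($n = 7 \left(- \frac{1}{10}\right) = - \frac{7}{10} \approx -0.7$)
$21 n = 21 \left(- \frac{7}{10}\right) = - \frac{147}{10}$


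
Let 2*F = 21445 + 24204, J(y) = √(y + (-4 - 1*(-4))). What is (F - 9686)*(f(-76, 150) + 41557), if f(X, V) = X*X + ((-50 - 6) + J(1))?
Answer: 621162003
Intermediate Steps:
J(y) = √y (J(y) = √(y + (-4 + 4)) = √(y + 0) = √y)
F = 45649/2 (F = (21445 + 24204)/2 = (½)*45649 = 45649/2 ≈ 22825.)
f(X, V) = -55 + X² (f(X, V) = X*X + ((-50 - 6) + √1) = X² + (-56 + 1) = X² - 55 = -55 + X²)
(F - 9686)*(f(-76, 150) + 41557) = (45649/2 - 9686)*((-55 + (-76)²) + 41557) = 26277*((-55 + 5776) + 41557)/2 = 26277*(5721 + 41557)/2 = (26277/2)*47278 = 621162003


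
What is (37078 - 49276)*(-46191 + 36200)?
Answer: 121870218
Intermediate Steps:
(37078 - 49276)*(-46191 + 36200) = -12198*(-9991) = 121870218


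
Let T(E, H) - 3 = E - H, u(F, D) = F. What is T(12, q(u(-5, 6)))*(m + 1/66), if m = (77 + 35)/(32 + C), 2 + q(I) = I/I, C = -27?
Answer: 59176/165 ≈ 358.64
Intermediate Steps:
q(I) = -1 (q(I) = -2 + I/I = -2 + 1 = -1)
m = 112/5 (m = (77 + 35)/(32 - 27) = 112/5 ≈ 22.400)
T(E, H) = 3 + E - H (T(E, H) = 3 + (E - H) = 3 + E - H)
T(12, q(u(-5, 6)))*(m + 1/66) = (3 + 12 - 1*(-1))*(112/5 + 1/66) = (3 + 12 + 1)*(112/5 + 1/66) = 16*(7397/330) = 59176/165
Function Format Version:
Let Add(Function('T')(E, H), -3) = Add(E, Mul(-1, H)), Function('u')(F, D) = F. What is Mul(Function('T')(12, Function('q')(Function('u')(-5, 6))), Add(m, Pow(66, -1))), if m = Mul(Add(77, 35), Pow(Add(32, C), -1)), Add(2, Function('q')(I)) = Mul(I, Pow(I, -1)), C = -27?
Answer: Rational(59176, 165) ≈ 358.64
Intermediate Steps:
Function('q')(I) = -1 (Function('q')(I) = Add(-2, Mul(I, Pow(I, -1))) = Add(-2, 1) = -1)
m = Rational(112, 5) (m = Mul(Add(77, 35), Pow(Add(32, -27), -1)) = Mul(112, Pow(5, -1)) = Mul(112, Rational(1, 5)) = Rational(112, 5) ≈ 22.400)
Function('T')(E, H) = Add(3, E, Mul(-1, H)) (Function('T')(E, H) = Add(3, Add(E, Mul(-1, H))) = Add(3, E, Mul(-1, H)))
Mul(Function('T')(12, Function('q')(Function('u')(-5, 6))), Add(m, Pow(66, -1))) = Mul(Add(3, 12, Mul(-1, -1)), Add(Rational(112, 5), Pow(66, -1))) = Mul(Add(3, 12, 1), Add(Rational(112, 5), Rational(1, 66))) = Mul(16, Rational(7397, 330)) = Rational(59176, 165)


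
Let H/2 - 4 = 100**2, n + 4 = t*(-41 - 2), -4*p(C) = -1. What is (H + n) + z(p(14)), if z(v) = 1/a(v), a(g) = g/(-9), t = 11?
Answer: 19495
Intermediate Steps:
p(C) = 1/4 (p(C) = -1/4*(-1) = 1/4)
a(g) = -g/9 (a(g) = g*(-1/9) = -g/9)
z(v) = -9/v (z(v) = 1/(-v/9) = -9/v)
n = -477 (n = -4 + 11*(-41 - 2) = -4 + 11*(-43) = -4 - 473 = -477)
H = 20008 (H = 8 + 2*100**2 = 8 + 2*10000 = 8 + 20000 = 20008)
(H + n) + z(p(14)) = (20008 - 477) - 9/1/4 = 19531 - 9*4 = 19531 - 36 = 19495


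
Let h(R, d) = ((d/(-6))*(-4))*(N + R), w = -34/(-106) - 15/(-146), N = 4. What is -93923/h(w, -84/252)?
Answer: 3270492783/34229 ≈ 95547.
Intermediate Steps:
w = 3277/7738 (w = -34*(-1/106) - 15*(-1/146) = 17/53 + 15/146 = 3277/7738 ≈ 0.42349)
h(R, d) = 2*d*(4 + R)/3 (h(R, d) = ((d/(-6))*(-4))*(4 + R) = ((d*(-1/6))*(-4))*(4 + R) = (-d/6*(-4))*(4 + R) = (2*d/3)*(4 + R) = 2*d*(4 + R)/3)
-93923/h(w, -84/252) = -93923*(-9/(2*(4 + 3277/7738))) = -93923/((2/3)*(-84*1/252)*(34229/7738)) = -93923/((2/3)*(-1/3)*(34229/7738)) = -93923/(-34229/34821) = -93923*(-34821/34229) = 3270492783/34229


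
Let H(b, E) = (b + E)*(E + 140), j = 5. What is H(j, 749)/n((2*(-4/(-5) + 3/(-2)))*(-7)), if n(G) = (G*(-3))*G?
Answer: -2393950/1029 ≈ -2326.5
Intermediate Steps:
H(b, E) = (140 + E)*(E + b) (H(b, E) = (E + b)*(140 + E) = (140 + E)*(E + b))
n(G) = -3*G² (n(G) = (-3*G)*G = -3*G²)
H(j, 749)/n((2*(-4/(-5) + 3/(-2)))*(-7)) = (749² + 140*749 + 140*5 + 749*5)/((-3*196*(-4/(-5) + 3/(-2))²)) = (561001 + 104860 + 700 + 3745)/((-3*196*(-4*(-⅕) + 3*(-½))²)) = 670306/((-3*196*(⅘ - 3/2)²)) = 670306/((-3*((2*(-7/10))*(-7))²)) = 670306/((-3*(-7/5*(-7))²)) = 670306/((-3*(49/5)²)) = 670306/((-3*2401/25)) = 670306/(-7203/25) = 670306*(-25/7203) = -2393950/1029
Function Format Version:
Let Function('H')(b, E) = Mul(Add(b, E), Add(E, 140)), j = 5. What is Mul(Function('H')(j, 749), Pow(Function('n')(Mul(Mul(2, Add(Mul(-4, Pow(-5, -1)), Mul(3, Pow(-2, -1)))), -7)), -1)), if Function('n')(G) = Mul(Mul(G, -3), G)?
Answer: Rational(-2393950, 1029) ≈ -2326.5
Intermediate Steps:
Function('H')(b, E) = Mul(Add(140, E), Add(E, b)) (Function('H')(b, E) = Mul(Add(E, b), Add(140, E)) = Mul(Add(140, E), Add(E, b)))
Function('n')(G) = Mul(-3, Pow(G, 2)) (Function('n')(G) = Mul(Mul(-3, G), G) = Mul(-3, Pow(G, 2)))
Mul(Function('H')(j, 749), Pow(Function('n')(Mul(Mul(2, Add(Mul(-4, Pow(-5, -1)), Mul(3, Pow(-2, -1)))), -7)), -1)) = Mul(Add(Pow(749, 2), Mul(140, 749), Mul(140, 5), Mul(749, 5)), Pow(Mul(-3, Pow(Mul(Mul(2, Add(Mul(-4, Pow(-5, -1)), Mul(3, Pow(-2, -1)))), -7), 2)), -1)) = Mul(Add(561001, 104860, 700, 3745), Pow(Mul(-3, Pow(Mul(Mul(2, Add(Mul(-4, Rational(-1, 5)), Mul(3, Rational(-1, 2)))), -7), 2)), -1)) = Mul(670306, Pow(Mul(-3, Pow(Mul(Mul(2, Add(Rational(4, 5), Rational(-3, 2))), -7), 2)), -1)) = Mul(670306, Pow(Mul(-3, Pow(Mul(Mul(2, Rational(-7, 10)), -7), 2)), -1)) = Mul(670306, Pow(Mul(-3, Pow(Mul(Rational(-7, 5), -7), 2)), -1)) = Mul(670306, Pow(Mul(-3, Pow(Rational(49, 5), 2)), -1)) = Mul(670306, Pow(Mul(-3, Rational(2401, 25)), -1)) = Mul(670306, Pow(Rational(-7203, 25), -1)) = Mul(670306, Rational(-25, 7203)) = Rational(-2393950, 1029)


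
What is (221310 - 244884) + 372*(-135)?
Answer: -73794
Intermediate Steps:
(221310 - 244884) + 372*(-135) = -23574 - 50220 = -73794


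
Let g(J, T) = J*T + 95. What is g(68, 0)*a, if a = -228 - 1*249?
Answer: -45315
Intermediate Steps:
a = -477 (a = -228 - 249 = -477)
g(J, T) = 95 + J*T
g(68, 0)*a = (95 + 68*0)*(-477) = (95 + 0)*(-477) = 95*(-477) = -45315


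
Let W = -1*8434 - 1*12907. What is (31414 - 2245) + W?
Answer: 7828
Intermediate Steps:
W = -21341 (W = -8434 - 12907 = -21341)
(31414 - 2245) + W = (31414 - 2245) - 21341 = 29169 - 21341 = 7828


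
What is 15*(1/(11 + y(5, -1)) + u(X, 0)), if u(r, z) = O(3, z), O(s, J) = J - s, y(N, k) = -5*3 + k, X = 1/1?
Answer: -48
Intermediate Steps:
X = 1 (X = 1*1 = 1)
y(N, k) = -15 + k
u(r, z) = -3 + z (u(r, z) = z - 1*3 = z - 3 = -3 + z)
15*(1/(11 + y(5, -1)) + u(X, 0)) = 15*(1/(11 + (-15 - 1)) + (-3 + 0)) = 15*(1/(11 - 16) - 3) = 15*(1/(-5) - 3) = 15*(-⅕ - 3) = 15*(-16/5) = -48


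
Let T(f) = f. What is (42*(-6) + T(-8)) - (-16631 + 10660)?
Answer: 5711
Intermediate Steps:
(42*(-6) + T(-8)) - (-16631 + 10660) = (42*(-6) - 8) - (-16631 + 10660) = (-252 - 8) - 1*(-5971) = -260 + 5971 = 5711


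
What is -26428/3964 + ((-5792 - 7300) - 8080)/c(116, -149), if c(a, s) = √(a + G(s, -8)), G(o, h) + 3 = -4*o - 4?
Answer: -6607/991 - 21172*√705/705 ≈ -804.05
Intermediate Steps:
G(o, h) = -7 - 4*o (G(o, h) = -3 + (-4*o - 4) = -3 + (-4 - 4*o) = -7 - 4*o)
c(a, s) = √(-7 + a - 4*s) (c(a, s) = √(a + (-7 - 4*s)) = √(-7 + a - 4*s))
-26428/3964 + ((-5792 - 7300) - 8080)/c(116, -149) = -26428/3964 + ((-5792 - 7300) - 8080)/(√(-7 + 116 - 4*(-149))) = -26428*1/3964 + (-13092 - 8080)/(√(-7 + 116 + 596)) = -6607/991 - 21172*√705/705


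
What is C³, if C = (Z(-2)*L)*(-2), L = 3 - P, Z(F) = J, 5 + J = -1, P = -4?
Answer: 592704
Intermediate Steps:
J = -6 (J = -5 - 1 = -6)
Z(F) = -6
L = 7 (L = 3 - 1*(-4) = 3 + 4 = 7)
C = 84 (C = -6*7*(-2) = -42*(-2) = 84)
C³ = 84³ = 592704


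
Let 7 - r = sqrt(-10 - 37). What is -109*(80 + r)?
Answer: -9483 + 109*I*sqrt(47) ≈ -9483.0 + 747.27*I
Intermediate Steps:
r = 7 - I*sqrt(47) (r = 7 - sqrt(-10 - 37) = 7 - sqrt(-47) = 7 - I*sqrt(47) ≈ 7.0 - 6.8557*I)
-109*(80 + r) = -109*(80 + (7 - I*sqrt(47))) = -109*(87 - I*sqrt(47)) = -9483 + 109*I*sqrt(47)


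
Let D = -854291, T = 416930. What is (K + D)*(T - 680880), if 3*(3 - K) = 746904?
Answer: 291204421200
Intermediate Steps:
K = -248965 (K = 3 - 1/3*746904 = 3 - 248968 = -248965)
(K + D)*(T - 680880) = (-248965 - 854291)*(416930 - 680880) = -1103256*(-263950) = 291204421200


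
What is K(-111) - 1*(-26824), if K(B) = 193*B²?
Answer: 2404777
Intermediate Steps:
K(-111) - 1*(-26824) = 193*(-111)² - 1*(-26824) = 193*12321 + 26824 = 2377953 + 26824 = 2404777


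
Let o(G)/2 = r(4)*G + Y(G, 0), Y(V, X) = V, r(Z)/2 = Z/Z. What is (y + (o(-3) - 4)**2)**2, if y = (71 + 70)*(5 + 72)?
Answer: 128618281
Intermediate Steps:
r(Z) = 2 (r(Z) = 2*(Z/Z) = 2*1 = 2)
y = 10857 (y = 141*77 = 10857)
o(G) = 6*G (o(G) = 2*(2*G + G) = 2*(3*G) = 6*G)
(y + (o(-3) - 4)**2)**2 = (10857 + (6*(-3) - 4)**2)**2 = (10857 + (-18 - 4)**2)**2 = (10857 + (-22)**2)**2 = (10857 + 484)**2 = 11341**2 = 128618281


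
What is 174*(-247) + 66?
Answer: -42912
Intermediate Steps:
174*(-247) + 66 = -42978 + 66 = -42912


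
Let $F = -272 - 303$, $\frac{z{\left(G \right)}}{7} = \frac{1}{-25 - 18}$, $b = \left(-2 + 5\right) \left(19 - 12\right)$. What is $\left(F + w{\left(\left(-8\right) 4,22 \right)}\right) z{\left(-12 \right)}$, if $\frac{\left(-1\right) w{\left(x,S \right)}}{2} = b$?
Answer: $\frac{4319}{43} \approx 100.44$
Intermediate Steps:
$b = 21$ ($b = 3 \cdot 7 = 21$)
$w{\left(x,S \right)} = -42$ ($w{\left(x,S \right)} = \left(-2\right) 21 = -42$)
$z{\left(G \right)} = - \frac{7}{43}$ ($z{\left(G \right)} = \frac{7}{-25 - 18} = \frac{7}{-43} = 7 \left(- \frac{1}{43}\right) = - \frac{7}{43}$)
$F = -575$ ($F = -272 - 303 = -575$)
$\left(F + w{\left(\left(-8\right) 4,22 \right)}\right) z{\left(-12 \right)} = \left(-575 - 42\right) \left(- \frac{7}{43}\right) = \left(-617\right) \left(- \frac{7}{43}\right) = \frac{4319}{43}$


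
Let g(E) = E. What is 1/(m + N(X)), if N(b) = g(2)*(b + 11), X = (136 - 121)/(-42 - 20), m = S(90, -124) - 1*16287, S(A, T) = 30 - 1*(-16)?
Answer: -31/502804 ≈ -6.1654e-5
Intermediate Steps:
S(A, T) = 46 (S(A, T) = 30 + 16 = 46)
m = -16241 (m = 46 - 1*16287 = 46 - 16287 = -16241)
X = -15/62 (X = 15/(-62) = 15*(-1/62) = -15/62 ≈ -0.24194)
N(b) = 22 + 2*b (N(b) = 2*(b + 11) = 2*(11 + b) = 22 + 2*b)
1/(m + N(X)) = 1/(-16241 + (22 + 2*(-15/62))) = 1/(-16241 + (22 - 15/31)) = 1/(-16241 + 667/31) = 1/(-502804/31) = -31/502804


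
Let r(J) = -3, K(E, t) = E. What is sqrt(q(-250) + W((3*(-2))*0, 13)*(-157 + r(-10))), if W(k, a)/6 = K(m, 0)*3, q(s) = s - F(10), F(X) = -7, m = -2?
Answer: 3*sqrt(613) ≈ 74.276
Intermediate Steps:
q(s) = 7 + s (q(s) = s - 1*(-7) = s + 7 = 7 + s)
W(k, a) = -36 (W(k, a) = 6*(-2*3) = 6*(-6) = -36)
sqrt(q(-250) + W((3*(-2))*0, 13)*(-157 + r(-10))) = sqrt((7 - 250) - 36*(-157 - 3)) = sqrt(-243 - 36*(-160)) = sqrt(-243 + 5760) = sqrt(5517) = 3*sqrt(613)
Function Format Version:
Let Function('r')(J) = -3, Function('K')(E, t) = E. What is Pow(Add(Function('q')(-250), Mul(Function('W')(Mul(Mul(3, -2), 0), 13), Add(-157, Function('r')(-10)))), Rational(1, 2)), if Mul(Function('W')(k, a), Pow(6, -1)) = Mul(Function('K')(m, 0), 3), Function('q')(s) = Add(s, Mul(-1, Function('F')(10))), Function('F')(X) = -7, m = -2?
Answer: Mul(3, Pow(613, Rational(1, 2))) ≈ 74.276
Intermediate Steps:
Function('q')(s) = Add(7, s) (Function('q')(s) = Add(s, Mul(-1, -7)) = Add(s, 7) = Add(7, s))
Function('W')(k, a) = -36 (Function('W')(k, a) = Mul(6, Mul(-2, 3)) = Mul(6, -6) = -36)
Pow(Add(Function('q')(-250), Mul(Function('W')(Mul(Mul(3, -2), 0), 13), Add(-157, Function('r')(-10)))), Rational(1, 2)) = Pow(Add(Add(7, -250), Mul(-36, Add(-157, -3))), Rational(1, 2)) = Pow(Add(-243, Mul(-36, -160)), Rational(1, 2)) = Pow(Add(-243, 5760), Rational(1, 2)) = Pow(5517, Rational(1, 2)) = Mul(3, Pow(613, Rational(1, 2)))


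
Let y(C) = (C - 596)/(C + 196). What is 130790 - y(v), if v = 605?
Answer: 11640309/89 ≈ 1.3079e+5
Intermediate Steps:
y(C) = (-596 + C)/(196 + C)
130790 - y(v) = 130790 - (-596 + 605)/(196 + 605) = 130790 - 9/801 = 130790 - 1*1/89 = 130790 - 1/89 = 11640309/89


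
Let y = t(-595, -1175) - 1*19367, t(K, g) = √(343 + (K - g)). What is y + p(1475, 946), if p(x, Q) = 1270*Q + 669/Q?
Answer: 1118222807/946 + √923 ≈ 1.1821e+6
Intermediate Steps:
t(K, g) = √(343 + K - g)
p(x, Q) = 669/Q + 1270*Q
y = -19367 + √923 (y = √(343 - 595 - 1*(-1175)) - 1*19367 = √(343 - 595 + 1175) - 19367 = √923 - 19367 = -19367 + √923 ≈ -19337.)
y + p(1475, 946) = (-19367 + √923) + (669/946 + 1270*946) = (-19367 + √923) + (669*(1/946) + 1201420) = (-19367 + √923) + (669/946 + 1201420) = (-19367 + √923) + 1136543989/946 = 1118222807/946 + √923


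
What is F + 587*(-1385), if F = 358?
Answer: -812637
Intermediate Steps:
F + 587*(-1385) = 358 + 587*(-1385) = 358 - 812995 = -812637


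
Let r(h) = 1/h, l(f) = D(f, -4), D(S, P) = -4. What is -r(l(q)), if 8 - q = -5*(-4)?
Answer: 1/4 ≈ 0.25000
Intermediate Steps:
q = -12 (q = 8 - (-5)*(-4) = 8 - 1*20 = 8 - 20 = -12)
l(f) = -4
-r(l(q)) = -1/(-4) = -1*(-1/4) = 1/4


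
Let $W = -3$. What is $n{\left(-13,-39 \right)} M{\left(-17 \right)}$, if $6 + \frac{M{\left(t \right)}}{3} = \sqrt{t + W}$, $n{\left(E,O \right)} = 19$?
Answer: $-342 + 114 i \sqrt{5} \approx -342.0 + 254.91 i$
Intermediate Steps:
$M{\left(t \right)} = -18 + 3 \sqrt{-3 + t}$ ($M{\left(t \right)} = -18 + 3 \sqrt{t - 3} = -18 + 3 \sqrt{-3 + t}$)
$n{\left(-13,-39 \right)} M{\left(-17 \right)} = 19 \left(-18 + 3 \sqrt{-3 - 17}\right) = 19 \left(-18 + 3 \sqrt{-20}\right) = 19 \left(-18 + 3 \cdot 2 i \sqrt{5}\right) = 19 \left(-18 + 6 i \sqrt{5}\right) = -342 + 114 i \sqrt{5}$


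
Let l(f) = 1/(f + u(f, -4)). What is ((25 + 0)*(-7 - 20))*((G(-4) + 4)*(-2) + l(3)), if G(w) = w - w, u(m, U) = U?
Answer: 6075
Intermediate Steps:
l(f) = 1/(-4 + f) (l(f) = 1/(f - 4) = 1/(-4 + f))
G(w) = 0
((25 + 0)*(-7 - 20))*((G(-4) + 4)*(-2) + l(3)) = ((25 + 0)*(-7 - 20))*((0 + 4)*(-2) + 1/(-4 + 3)) = (25*(-27))*(4*(-2) + 1/(-1)) = -675*(-8 - 1) = -675*(-9) = 6075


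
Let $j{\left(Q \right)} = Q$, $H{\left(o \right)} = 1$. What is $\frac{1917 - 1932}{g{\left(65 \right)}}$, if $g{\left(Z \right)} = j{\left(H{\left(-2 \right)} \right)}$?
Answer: $-15$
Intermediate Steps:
$g{\left(Z \right)} = 1$
$\frac{1917 - 1932}{g{\left(65 \right)}} = \frac{1917 - 1932}{1} = \left(1917 - 1932\right) 1 = \left(-15\right) 1 = -15$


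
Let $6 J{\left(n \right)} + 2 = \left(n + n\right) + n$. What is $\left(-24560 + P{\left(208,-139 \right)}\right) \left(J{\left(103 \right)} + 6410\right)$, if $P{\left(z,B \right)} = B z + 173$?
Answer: $- \frac{2066242333}{6} \approx -3.4437 \cdot 10^{8}$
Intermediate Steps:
$P{\left(z,B \right)} = 173 + B z$
$J{\left(n \right)} = - \frac{1}{3} + \frac{n}{2}$ ($J{\left(n \right)} = - \frac{1}{3} + \frac{\left(n + n\right) + n}{6} = - \frac{1}{3} + \frac{2 n + n}{6} = - \frac{1}{3} + \frac{3 n}{6} = - \frac{1}{3} + \frac{n}{2}$)
$\left(-24560 + P{\left(208,-139 \right)}\right) \left(J{\left(103 \right)} + 6410\right) = \left(-24560 + \left(173 - 28912\right)\right) \left(\left(- \frac{1}{3} + \frac{1}{2} \cdot 103\right) + 6410\right) = \left(-24560 + \left(173 - 28912\right)\right) \left(\left(- \frac{1}{3} + \frac{103}{2}\right) + 6410\right) = \left(-24560 - 28739\right) \left(\frac{307}{6} + 6410\right) = \left(-53299\right) \frac{38767}{6} = - \frac{2066242333}{6}$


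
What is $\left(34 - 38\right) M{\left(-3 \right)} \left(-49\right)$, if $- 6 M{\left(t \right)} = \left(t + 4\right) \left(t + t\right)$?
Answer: $196$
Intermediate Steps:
$M{\left(t \right)} = - \frac{t \left(4 + t\right)}{3}$ ($M{\left(t \right)} = - \frac{\left(t + 4\right) \left(t + t\right)}{6} = - \frac{\left(4 + t\right) 2 t}{6} = - \frac{2 t \left(4 + t\right)}{6} = - \frac{t \left(4 + t\right)}{3}$)
$\left(34 - 38\right) M{\left(-3 \right)} \left(-49\right) = \left(34 - 38\right) \left(\left(- \frac{1}{3}\right) \left(-3\right) \left(4 - 3\right)\right) \left(-49\right) = \left(34 - 38\right) \left(\left(- \frac{1}{3}\right) \left(-3\right) 1\right) \left(-49\right) = \left(-4\right) 1 \left(-49\right) = \left(-4\right) \left(-49\right) = 196$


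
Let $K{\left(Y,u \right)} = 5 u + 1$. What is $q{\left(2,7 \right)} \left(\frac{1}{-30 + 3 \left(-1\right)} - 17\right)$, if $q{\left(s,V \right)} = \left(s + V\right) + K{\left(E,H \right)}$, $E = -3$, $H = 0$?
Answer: $- \frac{5620}{33} \approx -170.3$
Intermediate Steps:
$K{\left(Y,u \right)} = 1 + 5 u$
$q{\left(s,V \right)} = 1 + V + s$ ($q{\left(s,V \right)} = \left(s + V\right) + \left(1 + 5 \cdot 0\right) = \left(V + s\right) + \left(1 + 0\right) = \left(V + s\right) + 1 = 1 + V + s$)
$q{\left(2,7 \right)} \left(\frac{1}{-30 + 3 \left(-1\right)} - 17\right) = \left(1 + 7 + 2\right) \left(\frac{1}{-30 + 3 \left(-1\right)} - 17\right) = 10 \left(\frac{1}{-30 - 3} - 17\right) = 10 \left(\frac{1}{-33} - 17\right) = 10 \left(- \frac{1}{33} - 17\right) = 10 \left(- \frac{562}{33}\right) = - \frac{5620}{33}$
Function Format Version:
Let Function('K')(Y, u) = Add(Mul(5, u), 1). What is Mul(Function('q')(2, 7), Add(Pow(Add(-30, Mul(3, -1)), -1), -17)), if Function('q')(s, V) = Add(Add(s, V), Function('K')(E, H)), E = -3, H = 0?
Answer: Rational(-5620, 33) ≈ -170.30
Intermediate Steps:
Function('K')(Y, u) = Add(1, Mul(5, u))
Function('q')(s, V) = Add(1, V, s) (Function('q')(s, V) = Add(Add(s, V), Add(1, Mul(5, 0))) = Add(Add(V, s), Add(1, 0)) = Add(Add(V, s), 1) = Add(1, V, s))
Mul(Function('q')(2, 7), Add(Pow(Add(-30, Mul(3, -1)), -1), -17)) = Mul(Add(1, 7, 2), Add(Pow(Add(-30, Mul(3, -1)), -1), -17)) = Mul(10, Add(Pow(Add(-30, -3), -1), -17)) = Mul(10, Add(Pow(-33, -1), -17)) = Mul(10, Add(Rational(-1, 33), -17)) = Mul(10, Rational(-562, 33)) = Rational(-5620, 33)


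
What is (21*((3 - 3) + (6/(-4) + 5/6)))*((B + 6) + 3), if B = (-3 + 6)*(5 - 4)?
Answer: -168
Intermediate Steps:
B = 3 (B = 3*1 = 3)
(21*((3 - 3) + (6/(-4) + 5/6)))*((B + 6) + 3) = (21*((3 - 3) + (6/(-4) + 5/6)))*((3 + 6) + 3) = (21*(0 + (6*(-1/4) + 5*(1/6))))*(9 + 3) = (21*(0 + (-3/2 + 5/6)))*12 = (21*(0 - 2/3))*12 = (21*(-2/3))*12 = -14*12 = -168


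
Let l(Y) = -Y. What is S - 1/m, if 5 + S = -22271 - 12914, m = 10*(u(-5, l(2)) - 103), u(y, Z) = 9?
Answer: -33078599/940 ≈ -35190.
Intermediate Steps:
m = -940 (m = 10*(9 - 103) = 10*(-94) = -940)
S = -35190 (S = -5 + (-22271 - 12914) = -5 - 35185 = -35190)
S - 1/m = -35190 - 1/(-940) = -35190 - 1*(-1/940) = -35190 + 1/940 = -33078599/940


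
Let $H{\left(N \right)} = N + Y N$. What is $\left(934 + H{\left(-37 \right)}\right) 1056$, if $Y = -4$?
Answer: $1103520$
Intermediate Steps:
$H{\left(N \right)} = - 3 N$ ($H{\left(N \right)} = N - 4 N = - 3 N$)
$\left(934 + H{\left(-37 \right)}\right) 1056 = \left(934 - -111\right) 1056 = \left(934 + 111\right) 1056 = 1045 \cdot 1056 = 1103520$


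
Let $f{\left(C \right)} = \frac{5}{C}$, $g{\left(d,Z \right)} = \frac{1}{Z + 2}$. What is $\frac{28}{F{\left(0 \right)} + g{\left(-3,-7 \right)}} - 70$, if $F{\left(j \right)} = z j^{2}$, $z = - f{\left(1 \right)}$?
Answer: $-210$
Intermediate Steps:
$g{\left(d,Z \right)} = \frac{1}{2 + Z}$
$z = -5$ ($z = - \frac{5}{1} = - 5 \cdot 1 = \left(-1\right) 5 = -5$)
$F{\left(j \right)} = - 5 j^{2}$
$\frac{28}{F{\left(0 \right)} + g{\left(-3,-7 \right)}} - 70 = \frac{28}{- 5 \cdot 0^{2} + \frac{1}{2 - 7}} - 70 = \frac{28}{\left(-5\right) 0 + \frac{1}{-5}} - 70 = \frac{28}{0 - \frac{1}{5}} - 70 = \frac{28}{- \frac{1}{5}} - 70 = 28 \left(-5\right) - 70 = -140 - 70 = -210$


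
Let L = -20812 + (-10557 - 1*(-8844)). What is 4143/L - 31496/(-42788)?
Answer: 133044179/240949925 ≈ 0.55217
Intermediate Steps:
L = -22525 (L = -20812 + (-10557 + 8844) = -20812 - 1713 = -22525)
4143/L - 31496/(-42788) = 4143/(-22525) - 31496/(-42788) = 4143*(-1/22525) - 31496*(-1/42788) = -4143/22525 + 7874/10697 = 133044179/240949925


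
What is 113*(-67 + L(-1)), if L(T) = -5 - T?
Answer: -8023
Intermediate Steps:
113*(-67 + L(-1)) = 113*(-67 + (-5 - 1*(-1))) = 113*(-67 + (-5 + 1)) = 113*(-67 - 4) = 113*(-71) = -8023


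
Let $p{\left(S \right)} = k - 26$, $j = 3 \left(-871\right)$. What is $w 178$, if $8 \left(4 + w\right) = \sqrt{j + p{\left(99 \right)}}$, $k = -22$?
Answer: $-712 + \frac{89 i \sqrt{2661}}{4} \approx -712.0 + 1147.8 i$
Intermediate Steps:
$j = -2613$
$p{\left(S \right)} = -48$ ($p{\left(S \right)} = -22 - 26 = -48$)
$w = -4 + \frac{i \sqrt{2661}}{8}$ ($w = -4 + \frac{\sqrt{-2613 - 48}}{8} = -4 + \frac{\sqrt{-2661}}{8} = -4 + \frac{i \sqrt{2661}}{8} \approx -4.0 + 6.4481 i$)
$w 178 = \left(-4 + \frac{i \sqrt{2661}}{8}\right) 178 = -712 + \frac{89 i \sqrt{2661}}{4}$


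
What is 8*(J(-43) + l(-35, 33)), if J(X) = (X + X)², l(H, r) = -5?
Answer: 59128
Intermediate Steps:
J(X) = 4*X² (J(X) = (2*X)² = 4*X²)
8*(J(-43) + l(-35, 33)) = 8*(4*(-43)² - 5) = 8*(4*1849 - 5) = 8*(7396 - 5) = 8*7391 = 59128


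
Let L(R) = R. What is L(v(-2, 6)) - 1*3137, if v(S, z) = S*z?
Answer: -3149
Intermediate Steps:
L(v(-2, 6)) - 1*3137 = -2*6 - 1*3137 = -12 - 3137 = -3149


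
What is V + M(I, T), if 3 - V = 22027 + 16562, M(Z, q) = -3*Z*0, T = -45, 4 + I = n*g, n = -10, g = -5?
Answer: -38586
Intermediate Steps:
I = 46 (I = -4 - 10*(-5) = -4 + 50 = 46)
M(Z, q) = 0
V = -38586 (V = 3 - (22027 + 16562) = 3 - 1*38589 = 3 - 38589 = -38586)
V + M(I, T) = -38586 + 0 = -38586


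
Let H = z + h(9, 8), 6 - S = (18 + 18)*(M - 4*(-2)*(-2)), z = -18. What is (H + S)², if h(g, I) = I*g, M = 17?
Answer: 576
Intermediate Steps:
S = -30 (S = 6 - (18 + 18)*(17 - 4*(-2)*(-2)) = 6 - 36*(17 + 8*(-2)) = 6 - 36*(17 - 16) = 6 - 36 = -30)
H = 54 (H = -18 + 8*9 = -18 + 72 = 54)
(H + S)² = (54 - 30)² = 24² = 576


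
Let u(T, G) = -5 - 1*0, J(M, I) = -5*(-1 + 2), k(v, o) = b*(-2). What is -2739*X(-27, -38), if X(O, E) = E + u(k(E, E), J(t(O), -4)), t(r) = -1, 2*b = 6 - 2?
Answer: 117777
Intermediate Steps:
b = 2 (b = (6 - 2)/2 = (1/2)*4 = 2)
k(v, o) = -4 (k(v, o) = 2*(-2) = -4)
J(M, I) = -5 (J(M, I) = -5*1 = -5)
u(T, G) = -5 (u(T, G) = -5 + 0 = -5)
X(O, E) = -5 + E (X(O, E) = E - 5 = -5 + E)
-2739*X(-27, -38) = -2739*(-5 - 38) = -2739*(-43) = 117777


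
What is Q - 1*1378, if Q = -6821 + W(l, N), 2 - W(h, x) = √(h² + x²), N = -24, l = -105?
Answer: -8197 - 3*√1289 ≈ -8304.7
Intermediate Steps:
W(h, x) = 2 - √(h² + x²)
Q = -6819 - 3*√1289 (Q = -6821 + (2 - √((-105)² + (-24)²)) = -6821 + (2 - √(11025 + 576)) = -6821 + (2 - √11601) = -6821 + (2 - 3*√1289) = -6819 - 3*√1289 ≈ -6926.7)
Q - 1*1378 = (-6819 - 3*√1289) - 1*1378 = (-6819 - 3*√1289) - 1378 = -8197 - 3*√1289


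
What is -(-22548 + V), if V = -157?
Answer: 22705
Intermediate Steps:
-(-22548 + V) = -(-22548 - 157) = -1*(-22705) = 22705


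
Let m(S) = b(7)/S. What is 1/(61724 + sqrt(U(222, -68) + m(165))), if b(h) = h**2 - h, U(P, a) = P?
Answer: 848705/52385464364 - sqrt(10505)/26192732182 ≈ 1.6197e-5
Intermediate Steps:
m(S) = 42/S (m(S) = (7*(-1 + 7))/S = (7*6)/S = 42/S)
1/(61724 + sqrt(U(222, -68) + m(165))) = 1/(61724 + sqrt(222 + 42/165)) = 1/(61724 + sqrt(222 + 42*(1/165))) = 1/(61724 + sqrt(222 + 14/55)) = 1/(61724 + sqrt(12224/55)) = 1/(61724 + 8*sqrt(10505)/55)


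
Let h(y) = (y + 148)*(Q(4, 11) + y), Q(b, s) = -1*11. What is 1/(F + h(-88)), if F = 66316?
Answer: 1/60376 ≈ 1.6563e-5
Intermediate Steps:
Q(b, s) = -11
h(y) = (-11 + y)*(148 + y) (h(y) = (y + 148)*(-11 + y) = (148 + y)*(-11 + y) = (-11 + y)*(148 + y))
1/(F + h(-88)) = 1/(66316 + (-1628 + (-88)**2 + 137*(-88))) = 1/(66316 + (-1628 + 7744 - 12056)) = 1/(66316 - 5940) = 1/60376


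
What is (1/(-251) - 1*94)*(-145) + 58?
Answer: 3435833/251 ≈ 13689.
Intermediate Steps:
(1/(-251) - 1*94)*(-145) + 58 = (-1/251 - 94)*(-145) + 58 = -23595/251*(-145) + 58 = 3421275/251 + 58 = 3435833/251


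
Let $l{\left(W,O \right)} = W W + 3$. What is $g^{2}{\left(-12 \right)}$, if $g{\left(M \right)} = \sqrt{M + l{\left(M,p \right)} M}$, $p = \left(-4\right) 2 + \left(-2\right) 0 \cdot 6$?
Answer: $-1776$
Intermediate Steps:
$p = -8$ ($p = -8 + 0 \cdot 6 = -8 + 0 = -8$)
$l{\left(W,O \right)} = 3 + W^{2}$ ($l{\left(W,O \right)} = W^{2} + 3 = 3 + W^{2}$)
$g{\left(M \right)} = \sqrt{M + M \left(3 + M^{2}\right)}$ ($g{\left(M \right)} = \sqrt{M + \left(3 + M^{2}\right) M} = \sqrt{M + M \left(3 + M^{2}\right)}$)
$g^{2}{\left(-12 \right)} = \left(\sqrt{- 12 \left(4 + \left(-12\right)^{2}\right)}\right)^{2} = \left(\sqrt{- 12 \left(4 + 144\right)}\right)^{2} = \left(\sqrt{\left(-12\right) 148}\right)^{2} = \left(\sqrt{-1776}\right)^{2} = \left(4 i \sqrt{111}\right)^{2} = -1776$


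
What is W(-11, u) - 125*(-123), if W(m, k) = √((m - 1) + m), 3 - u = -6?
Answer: 15375 + I*√23 ≈ 15375.0 + 4.7958*I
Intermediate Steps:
u = 9 (u = 3 - 1*(-6) = 3 + 6 = 9)
W(m, k) = √(-1 + 2*m) (W(m, k) = √((-1 + m) + m) = √(-1 + 2*m))
W(-11, u) - 125*(-123) = √(-1 + 2*(-11)) - 125*(-123) = √(-1 - 22) + 15375 = √(-23) + 15375 = I*√23 + 15375 = 15375 + I*√23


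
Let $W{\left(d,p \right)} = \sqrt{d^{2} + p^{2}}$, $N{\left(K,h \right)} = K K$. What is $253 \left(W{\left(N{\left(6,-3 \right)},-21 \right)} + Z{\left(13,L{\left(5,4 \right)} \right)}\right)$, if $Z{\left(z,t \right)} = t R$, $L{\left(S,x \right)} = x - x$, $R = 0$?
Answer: $759 \sqrt{193} \approx 10544.0$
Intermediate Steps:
$N{\left(K,h \right)} = K^{2}$
$L{\left(S,x \right)} = 0$
$Z{\left(z,t \right)} = 0$ ($Z{\left(z,t \right)} = t 0 = 0$)
$253 \left(W{\left(N{\left(6,-3 \right)},-21 \right)} + Z{\left(13,L{\left(5,4 \right)} \right)}\right) = 253 \left(\sqrt{\left(6^{2}\right)^{2} + \left(-21\right)^{2}} + 0\right) = 253 \left(\sqrt{36^{2} + 441} + 0\right) = 253 \left(\sqrt{1296 + 441} + 0\right) = 253 \left(\sqrt{1737} + 0\right) = 253 \left(3 \sqrt{193} + 0\right) = 253 \cdot 3 \sqrt{193} = 759 \sqrt{193}$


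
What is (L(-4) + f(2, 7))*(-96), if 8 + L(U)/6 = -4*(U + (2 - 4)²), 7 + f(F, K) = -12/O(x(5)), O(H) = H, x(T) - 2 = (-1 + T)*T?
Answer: 58656/11 ≈ 5332.4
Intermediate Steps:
x(T) = 2 + T*(-1 + T) (x(T) = 2 + (-1 + T)*T = 2 + T*(-1 + T))
f(F, K) = -83/11 (f(F, K) = -7 - 12/(2 + 5² - 1*5) = -7 - 12/(2 + 25 - 5) = -7 - 12/22 = -7 - 12*1/22 = -7 - 6/11 = -83/11)
L(U) = -144 - 24*U (L(U) = -48 + 6*(-4*(U + (2 - 4)²)) = -48 + 6*(-4*(U + (-2)²)) = -48 + 6*(-4*(U + 4)) = -48 + 6*(-4*(4 + U)) = -48 + 6*(-16 - 4*U) = -48 + (-96 - 24*U) = -144 - 24*U)
(L(-4) + f(2, 7))*(-96) = ((-144 - 24*(-4)) - 83/11)*(-96) = ((-144 + 96) - 83/11)*(-96) = (-48 - 83/11)*(-96) = -611/11*(-96) = 58656/11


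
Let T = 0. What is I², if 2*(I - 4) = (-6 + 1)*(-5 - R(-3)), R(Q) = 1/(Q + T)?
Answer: 2209/9 ≈ 245.44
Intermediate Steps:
R(Q) = 1/Q (R(Q) = 1/(Q + 0) = 1/Q)
I = 47/3 (I = 4 + ((-6 + 1)*(-5 - 1/(-3)))/2 = 4 + (-5*(-5 - 1*(-⅓)))/2 = 4 + (-5*(-5 + ⅓))/2 = 4 + (-5*(-14/3))/2 = 4 + (½)*(70/3) = 4 + 35/3 = 47/3 ≈ 15.667)
I² = (47/3)² = 2209/9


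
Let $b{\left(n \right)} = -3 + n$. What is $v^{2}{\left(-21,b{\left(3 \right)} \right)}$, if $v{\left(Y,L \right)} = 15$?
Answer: $225$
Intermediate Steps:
$v^{2}{\left(-21,b{\left(3 \right)} \right)} = 15^{2} = 225$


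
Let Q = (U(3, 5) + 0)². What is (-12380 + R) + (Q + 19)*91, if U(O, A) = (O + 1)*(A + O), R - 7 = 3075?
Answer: 85615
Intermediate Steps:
R = 3082 (R = 7 + 3075 = 3082)
U(O, A) = (1 + O)*(A + O)
Q = 1024 (Q = ((5 + 3 + 3² + 5*3) + 0)² = ((5 + 3 + 9 + 15) + 0)² = (32 + 0)² = 32² = 1024)
(-12380 + R) + (Q + 19)*91 = (-12380 + 3082) + (1024 + 19)*91 = -9298 + 1043*91 = -9298 + 94913 = 85615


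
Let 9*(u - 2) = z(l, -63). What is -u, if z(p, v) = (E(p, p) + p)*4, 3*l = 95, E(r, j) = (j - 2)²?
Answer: -32986/81 ≈ -407.23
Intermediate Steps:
E(r, j) = (-2 + j)²
l = 95/3 (l = (⅓)*95 = 95/3 ≈ 31.667)
z(p, v) = 4*p + 4*(-2 + p)² (z(p, v) = ((-2 + p)² + p)*4 = (p + (-2 + p)²)*4 = 4*p + 4*(-2 + p)²)
u = 32986/81 (u = 2 + (4*(95/3) + 4*(-2 + 95/3)²)/9 = 2 + (380/3 + 4*(89/3)²)/9 = 2 + (380/3 + 4*(7921/9))/9 = 2 + (380/3 + 31684/9)/9 = 2 + (⅑)*(32824/9) = 2 + 32824/81 = 32986/81 ≈ 407.23)
-u = -1*32986/81 = -32986/81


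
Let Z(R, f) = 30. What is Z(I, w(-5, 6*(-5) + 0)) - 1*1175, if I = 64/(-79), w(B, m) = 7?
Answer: -1145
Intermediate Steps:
I = -64/79 (I = 64*(-1/79) = -64/79 ≈ -0.81013)
Z(I, w(-5, 6*(-5) + 0)) - 1*1175 = 30 - 1*1175 = 30 - 1175 = -1145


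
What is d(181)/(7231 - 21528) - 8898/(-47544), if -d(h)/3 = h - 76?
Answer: 23698511/113289428 ≈ 0.20919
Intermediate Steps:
d(h) = 228 - 3*h (d(h) = -3*(h - 76) = -3*(-76 + h) = 228 - 3*h)
d(181)/(7231 - 21528) - 8898/(-47544) = (228 - 3*181)/(7231 - 21528) - 8898/(-47544) = (228 - 543)/(-14297) - 8898*(-1/47544) = -315*(-1/14297) + 1483/7924 = 315/14297 + 1483/7924 = 23698511/113289428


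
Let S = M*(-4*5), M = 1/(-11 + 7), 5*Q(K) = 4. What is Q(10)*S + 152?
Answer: 156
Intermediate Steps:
Q(K) = ⅘ (Q(K) = (⅕)*4 = ⅘)
M = -¼ (M = 1/(-4) = -¼ ≈ -0.25000)
S = 5 (S = -(-1)*5 = -¼*(-20) = 5)
Q(10)*S + 152 = (⅘)*5 + 152 = 4 + 152 = 156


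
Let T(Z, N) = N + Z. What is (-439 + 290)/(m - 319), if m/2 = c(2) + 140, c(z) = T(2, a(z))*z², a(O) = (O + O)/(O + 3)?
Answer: 745/83 ≈ 8.9759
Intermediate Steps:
a(O) = 2*O/(3 + O) (a(O) = (2*O)/(3 + O) = 2*O/(3 + O))
c(z) = z²*(2 + 2*z/(3 + z)) (c(z) = (2*z/(3 + z) + 2)*z² = (2 + 2*z/(3 + z))*z² = z²*(2 + 2*z/(3 + z)))
m = 1512/5 (m = 2*(2²*(6 + 4*2)/(3 + 2) + 140) = 2*(4*(6 + 8)/5 + 140) = 2*(4*(⅕)*14 + 140) = 2*(56/5 + 140) = 2*(756/5) = 1512/5 ≈ 302.40)
(-439 + 290)/(m - 319) = (-439 + 290)/(1512/5 - 319) = -149/(-83/5) = -149*(-5/83) = 745/83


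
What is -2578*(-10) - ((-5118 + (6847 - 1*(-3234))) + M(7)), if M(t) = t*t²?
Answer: 20474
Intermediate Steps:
M(t) = t³
-2578*(-10) - ((-5118 + (6847 - 1*(-3234))) + M(7)) = -2578*(-10) - ((-5118 + (6847 - 1*(-3234))) + 7³) = 25780 - ((-5118 + (6847 + 3234)) + 343) = 25780 - ((-5118 + 10081) + 343) = 25780 - (4963 + 343) = 25780 - 1*5306 = 25780 - 5306 = 20474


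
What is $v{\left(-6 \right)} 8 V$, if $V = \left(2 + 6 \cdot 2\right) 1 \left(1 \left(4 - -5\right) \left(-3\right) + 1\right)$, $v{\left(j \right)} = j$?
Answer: $17472$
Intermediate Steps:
$V = -364$ ($V = \left(2 + 12\right) 1 \left(1 \left(4 + 5\right) \left(-3\right) + 1\right) = 14 \cdot 1 \left(1 \cdot 9 \left(-3\right) + 1\right) = 14 \left(9 \left(-3\right) + 1\right) = 14 \left(-27 + 1\right) = 14 \left(-26\right) = -364$)
$v{\left(-6 \right)} 8 V = \left(-6\right) 8 \left(-364\right) = \left(-48\right) \left(-364\right) = 17472$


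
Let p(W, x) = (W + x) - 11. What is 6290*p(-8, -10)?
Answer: -182410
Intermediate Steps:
p(W, x) = -11 + W + x
6290*p(-8, -10) = 6290*(-11 - 8 - 10) = 6290*(-29) = -182410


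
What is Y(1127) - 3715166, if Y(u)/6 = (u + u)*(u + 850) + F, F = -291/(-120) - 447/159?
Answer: 24403086463/1060 ≈ 2.3022e+7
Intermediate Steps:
F = -819/2120 (F = -291*(-1/120) - 447*1/159 = 97/40 - 149/53 = -819/2120 ≈ -0.38632)
Y(u) = -2457/1060 + 12*u*(850 + u) (Y(u) = 6*((u + u)*(u + 850) - 819/2120) = 6*((2*u)*(850 + u) - 819/2120) = 6*(2*u*(850 + u) - 819/2120) = 6*(-819/2120 + 2*u*(850 + u)) = -2457/1060 + 12*u*(850 + u))
Y(1127) - 3715166 = (-2457/1060 + 12*1127² + 10200*1127) - 3715166 = (-2457/1060 + 12*1270129 + 11495400) - 3715166 = (-2457/1060 + 15241548 + 11495400) - 3715166 = 28341162423/1060 - 3715166 = 24403086463/1060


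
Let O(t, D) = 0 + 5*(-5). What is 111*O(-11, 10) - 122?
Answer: -2897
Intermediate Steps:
O(t, D) = -25 (O(t, D) = 0 - 25 = -25)
111*O(-11, 10) - 122 = 111*(-25) - 122 = -2775 - 122 = -2897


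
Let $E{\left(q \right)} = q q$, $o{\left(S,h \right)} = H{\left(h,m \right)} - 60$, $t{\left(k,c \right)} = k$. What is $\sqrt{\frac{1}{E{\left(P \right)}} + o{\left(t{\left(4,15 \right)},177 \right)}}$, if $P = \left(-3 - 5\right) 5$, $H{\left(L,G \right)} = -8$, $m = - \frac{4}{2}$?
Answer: $\frac{i \sqrt{108799}}{40} \approx 8.2462 i$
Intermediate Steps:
$m = -2$ ($m = \left(-4\right) \frac{1}{2} = -2$)
$P = -40$ ($P = \left(-8\right) 5 = -40$)
$o{\left(S,h \right)} = -68$ ($o{\left(S,h \right)} = -8 - 60 = -68$)
$E{\left(q \right)} = q^{2}$
$\sqrt{\frac{1}{E{\left(P \right)}} + o{\left(t{\left(4,15 \right)},177 \right)}} = \sqrt{\frac{1}{\left(-40\right)^{2}} - 68} = \sqrt{\frac{1}{1600} - 68} = \sqrt{- \frac{108799}{1600}} = \frac{i \sqrt{108799}}{40}$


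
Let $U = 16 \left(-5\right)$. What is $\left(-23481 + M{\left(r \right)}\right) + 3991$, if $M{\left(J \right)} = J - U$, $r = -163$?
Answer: $-19573$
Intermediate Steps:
$U = -80$
$M{\left(J \right)} = 80 + J$ ($M{\left(J \right)} = J - -80 = J + 80 = 80 + J$)
$\left(-23481 + M{\left(r \right)}\right) + 3991 = \left(-23481 + \left(80 - 163\right)\right) + 3991 = \left(-23481 - 83\right) + 3991 = -23564 + 3991 = -19573$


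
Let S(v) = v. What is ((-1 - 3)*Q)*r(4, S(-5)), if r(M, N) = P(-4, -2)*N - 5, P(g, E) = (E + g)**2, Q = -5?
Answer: -3700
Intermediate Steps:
r(M, N) = -5 + 36*N (r(M, N) = (-2 - 4)**2*N - 5 = (-6)**2*N - 5 = 36*N - 5 = -5 + 36*N)
((-1 - 3)*Q)*r(4, S(-5)) = ((-1 - 3)*(-5))*(-5 + 36*(-5)) = (-4*(-5))*(-5 - 180) = 20*(-185) = -3700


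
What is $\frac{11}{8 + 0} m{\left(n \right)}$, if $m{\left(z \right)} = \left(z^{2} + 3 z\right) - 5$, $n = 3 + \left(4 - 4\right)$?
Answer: $\frac{143}{8} \approx 17.875$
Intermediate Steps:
$n = 3$ ($n = 3 + \left(4 - 4\right) = 3 + 0 = 3$)
$m{\left(z \right)} = -5 + z^{2} + 3 z$
$\frac{11}{8 + 0} m{\left(n \right)} = \frac{11}{8 + 0} \left(-5 + 3^{2} + 3 \cdot 3\right) = \frac{11}{8} \left(-5 + 9 + 9\right) = 11 \cdot \frac{1}{8} \cdot 13 = \frac{11}{8} \cdot 13 = \frac{143}{8}$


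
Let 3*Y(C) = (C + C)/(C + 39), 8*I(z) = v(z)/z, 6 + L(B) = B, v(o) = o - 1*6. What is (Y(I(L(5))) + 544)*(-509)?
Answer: -264996598/957 ≈ -2.7690e+5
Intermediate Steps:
v(o) = -6 + o (v(o) = o - 6 = -6 + o)
L(B) = -6 + B
I(z) = (-6 + z)/(8*z) (I(z) = ((-6 + z)/z)/8 = (-6 + z)/(8*z))
Y(C) = 2*C/(3*(39 + C)) (Y(C) = ((C + C)/(C + 39))/3 = ((2*C)/(39 + C))/3 = (2*C/(39 + C))/3 = 2*C/(3*(39 + C)))
(Y(I(L(5))) + 544)*(-509) = (2*((-6 + (-6 + 5))/(8*(-6 + 5)))/(3*(39 + (-6 + (-6 + 5))/(8*(-6 + 5)))) + 544)*(-509) = (2*((⅛)*(-6 - 1)/(-1))/(3*(39 + (⅛)*(-6 - 1)/(-1))) + 544)*(-509) = (2*((⅛)*(-1)*(-7))/(3*(39 + (⅛)*(-1)*(-7))) + 544)*(-509) = ((⅔)*(7/8)/(39 + 7/8) + 544)*(-509) = ((⅔)*(7/8)/(319/8) + 544)*(-509) = ((⅔)*(7/8)*(8/319) + 544)*(-509) = (14/957 + 544)*(-509) = (520622/957)*(-509) = -264996598/957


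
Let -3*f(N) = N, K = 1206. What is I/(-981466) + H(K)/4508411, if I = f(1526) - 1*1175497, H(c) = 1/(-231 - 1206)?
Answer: 7618854560841307/6358512482825862 ≈ 1.1982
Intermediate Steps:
H(c) = -1/1437 (H(c) = 1/(-1437) = -1/1437)
f(N) = -N/3
I = -3528017/3 (I = -1/3*1526 - 1*1175497 = -1526/3 - 1175497 = -3528017/3 ≈ -1.1760e+6)
I/(-981466) + H(K)/4508411 = -3528017/3/(-981466) - 1/1437/4508411 = -3528017/3*(-1/981466) - 1/1437*1/4508411 = 3528017/2944398 - 1/6478586607 = 7618854560841307/6358512482825862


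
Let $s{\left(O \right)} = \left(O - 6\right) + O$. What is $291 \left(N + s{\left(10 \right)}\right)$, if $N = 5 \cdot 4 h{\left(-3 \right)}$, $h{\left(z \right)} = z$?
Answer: $-13386$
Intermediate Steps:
$s{\left(O \right)} = -6 + 2 O$ ($s{\left(O \right)} = \left(O - 6\right) + O = \left(-6 + O\right) + O = -6 + 2 O$)
$N = -60$ ($N = 5 \cdot 4 \left(-3\right) = 20 \left(-3\right) = -60$)
$291 \left(N + s{\left(10 \right)}\right) = 291 \left(-60 + \left(-6 + 2 \cdot 10\right)\right) = 291 \left(-60 + \left(-6 + 20\right)\right) = 291 \left(-60 + 14\right) = 291 \left(-46\right) = -13386$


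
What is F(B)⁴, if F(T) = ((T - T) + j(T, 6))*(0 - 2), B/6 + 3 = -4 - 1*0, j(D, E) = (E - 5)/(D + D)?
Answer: 1/3111696 ≈ 3.2137e-7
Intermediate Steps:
j(D, E) = (-5 + E)/(2*D) (j(D, E) = (-5 + E)/((2*D)) = (-5 + E)*(1/(2*D)) = (-5 + E)/(2*D))
B = -42 (B = -18 + 6*(-4 - 1*0) = -18 + 6*(-4 + 0) = -18 + 6*(-4) = -18 - 24 = -42)
F(T) = -1/T (F(T) = ((T - T) + (-5 + 6)/(2*T))*(0 - 2) = (0 + (½)*1/T)*(-2) = (0 + 1/(2*T))*(-2) = (1/(2*T))*(-2) = -1/T)
F(B)⁴ = (-1/(-42))⁴ = (-1*(-1/42))⁴ = (1/42)⁴ = 1/3111696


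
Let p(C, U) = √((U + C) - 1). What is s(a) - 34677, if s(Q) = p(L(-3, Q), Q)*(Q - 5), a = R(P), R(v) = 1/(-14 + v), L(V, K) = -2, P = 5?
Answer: -34677 - 92*I*√7/27 ≈ -34677.0 - 9.0152*I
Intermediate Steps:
a = -⅑ (a = 1/(-14 + 5) = 1/(-9) = -⅑ ≈ -0.11111)
p(C, U) = √(-1 + C + U) (p(C, U) = √((C + U) - 1) = √(-1 + C + U))
s(Q) = √(-3 + Q)*(-5 + Q) (s(Q) = √(-1 - 2 + Q)*(Q - 5) = √(-3 + Q)*(-5 + Q))
s(a) - 34677 = √(-3 - ⅑)*(-5 - ⅑) - 34677 = √(-28/9)*(-46/9) - 34677 = (2*I*√7/3)*(-46/9) - 34677 = -92*I*√7/27 - 34677 = -34677 - 92*I*√7/27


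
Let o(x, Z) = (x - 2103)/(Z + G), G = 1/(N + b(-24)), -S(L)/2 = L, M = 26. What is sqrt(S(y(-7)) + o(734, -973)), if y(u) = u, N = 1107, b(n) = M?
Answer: sqrt(4681041817978)/551204 ≈ 3.9252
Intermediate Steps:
b(n) = 26
S(L) = -2*L
G = 1/1133 (G = 1/(1107 + 26) = 1/1133 ≈ 0.00088261)
o(x, Z) = (-2103 + x)/(1/1133 + Z) (o(x, Z) = (x - 2103)/(Z + 1/1133) = (-2103 + x)/(1/1133 + Z))
sqrt(S(y(-7)) + o(734, -973)) = sqrt(-2*(-7) + 1133*(-2103 + 734)/(1 + 1133*(-973))) = sqrt(14 + 1133*(-1369)/(1 - 1102409)) = sqrt(14 + 1133*(-1369)/(-1102408)) = sqrt(14 + 1133*(-1/1102408)*(-1369)) = sqrt(14 + 1551077/1102408) = sqrt(16984789/1102408) = sqrt(4681041817978)/551204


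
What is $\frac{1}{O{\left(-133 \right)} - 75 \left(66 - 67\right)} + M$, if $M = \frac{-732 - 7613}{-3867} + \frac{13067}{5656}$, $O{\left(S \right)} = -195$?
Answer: $\frac{81289287}{18226460} \approx 4.46$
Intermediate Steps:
$M = \frac{97729409}{21871752}$ ($M = \left(-8345\right) \left(- \frac{1}{3867}\right) + 13067 \cdot \frac{1}{5656} = \frac{8345}{3867} + \frac{13067}{5656} = \frac{97729409}{21871752} \approx 4.4683$)
$\frac{1}{O{\left(-133 \right)} - 75 \left(66 - 67\right)} + M = \frac{1}{-195 - 75 \left(66 - 67\right)} + \frac{97729409}{21871752} = \frac{1}{-195 - -75} + \frac{97729409}{21871752} = \frac{1}{-195 + 75} + \frac{97729409}{21871752} = \frac{1}{-120} + \frac{97729409}{21871752} = - \frac{1}{120} + \frac{97729409}{21871752} = \frac{81289287}{18226460}$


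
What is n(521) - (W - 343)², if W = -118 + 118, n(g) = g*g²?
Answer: 141303112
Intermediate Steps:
n(g) = g³
W = 0
n(521) - (W - 343)² = 521³ - (0 - 343)² = 141420761 - 1*(-343)² = 141420761 - 1*117649 = 141420761 - 117649 = 141303112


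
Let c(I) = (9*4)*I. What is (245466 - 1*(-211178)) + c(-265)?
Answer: 447104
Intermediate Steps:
c(I) = 36*I
(245466 - 1*(-211178)) + c(-265) = (245466 - 1*(-211178)) + 36*(-265) = (245466 + 211178) - 9540 = 456644 - 9540 = 447104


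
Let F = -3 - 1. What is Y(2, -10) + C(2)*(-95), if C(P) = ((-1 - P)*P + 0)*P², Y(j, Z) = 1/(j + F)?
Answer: 4559/2 ≈ 2279.5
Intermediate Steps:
F = -4
Y(j, Z) = 1/(-4 + j) (Y(j, Z) = 1/(j - 4) = 1/(-4 + j))
C(P) = P³*(-1 - P) (C(P) = (P*(-1 - P) + 0)*P² = (P*(-1 - P))*P² = P³*(-1 - P))
Y(2, -10) + C(2)*(-95) = 1/(-4 + 2) + (2³*(-1 - 1*2))*(-95) = 1/(-2) + (8*(-1 - 2))*(-95) = -½ + (8*(-3))*(-95) = -½ - 24*(-95) = -½ + 2280 = 4559/2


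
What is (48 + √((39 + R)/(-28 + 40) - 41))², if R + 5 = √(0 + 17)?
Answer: (288 + √3*√(-458 + √17))²/36 ≈ 2266.2 + 590.4*I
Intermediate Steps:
R = -5 + √17 (R = -5 + √(0 + 17) = -5 + √17 ≈ -0.87689)
(48 + √((39 + R)/(-28 + 40) - 41))² = (48 + √((39 + (-5 + √17))/(-28 + 40) - 41))² = (48 + √((34 + √17)/12 - 41))² = (48 + √((34 + √17)*(1/12) - 41))² = (48 + √((17/6 + √17/12) - 41))² = (48 + √(-229/6 + √17/12))²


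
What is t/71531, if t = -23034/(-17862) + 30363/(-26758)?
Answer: 12333311/5698056884546 ≈ 2.1645e-6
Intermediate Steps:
t = 12333311/79658566 (t = -23034*(-1/17862) + 30363*(-1/26758) = 3839/2977 - 30363/26758 = 12333311/79658566 ≈ 0.15483)
t/71531 = (12333311/79658566)/71531 = (12333311/79658566)*(1/71531) = 12333311/5698056884546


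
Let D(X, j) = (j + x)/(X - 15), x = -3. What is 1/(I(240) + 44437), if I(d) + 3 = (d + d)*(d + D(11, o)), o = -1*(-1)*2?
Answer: 1/159754 ≈ 6.2596e-6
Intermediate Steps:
o = 2 (o = 1*2 = 2)
D(X, j) = (-3 + j)/(-15 + X) (D(X, j) = (j - 3)/(X - 15) = (-3 + j)/(-15 + X))
I(d) = -3 + 2*d*(1/4 + d) (I(d) = -3 + (d + d)*(d + (-3 + 2)/(-15 + 11)) = -3 + (2*d)*(d - 1/(-4)) = -3 + (2*d)*(d - 1/4*(-1)) = -3 + (2*d)*(d + 1/4) = -3 + (2*d)*(1/4 + d) = -3 + 2*d*(1/4 + d))
1/(I(240) + 44437) = 1/((-3 + (1/2)*240 + 2*240**2) + 44437) = 1/((-3 + 120 + 2*57600) + 44437) = 1/((-3 + 120 + 115200) + 44437) = 1/(115317 + 44437) = 1/159754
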